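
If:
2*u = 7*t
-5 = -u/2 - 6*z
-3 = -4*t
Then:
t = 3/4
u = 21/8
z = 59/96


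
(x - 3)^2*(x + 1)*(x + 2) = x^4 - 3*x^3 - 7*x^2 + 15*x + 18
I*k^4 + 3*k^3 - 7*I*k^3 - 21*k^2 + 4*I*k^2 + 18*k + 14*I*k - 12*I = (k - 6)*(k - 2*I)*(k - I)*(I*k - I)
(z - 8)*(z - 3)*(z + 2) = z^3 - 9*z^2 + 2*z + 48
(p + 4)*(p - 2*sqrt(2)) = p^2 - 2*sqrt(2)*p + 4*p - 8*sqrt(2)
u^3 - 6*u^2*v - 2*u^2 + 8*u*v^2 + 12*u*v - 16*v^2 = (u - 2)*(u - 4*v)*(u - 2*v)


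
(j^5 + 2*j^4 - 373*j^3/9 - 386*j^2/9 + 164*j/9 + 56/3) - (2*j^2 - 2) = j^5 + 2*j^4 - 373*j^3/9 - 404*j^2/9 + 164*j/9 + 62/3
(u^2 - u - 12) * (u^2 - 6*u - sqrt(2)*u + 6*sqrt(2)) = u^4 - 7*u^3 - sqrt(2)*u^3 - 6*u^2 + 7*sqrt(2)*u^2 + 6*sqrt(2)*u + 72*u - 72*sqrt(2)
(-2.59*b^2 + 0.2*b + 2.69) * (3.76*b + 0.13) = -9.7384*b^3 + 0.4153*b^2 + 10.1404*b + 0.3497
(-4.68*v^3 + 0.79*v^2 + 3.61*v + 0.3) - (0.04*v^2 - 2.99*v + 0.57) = -4.68*v^3 + 0.75*v^2 + 6.6*v - 0.27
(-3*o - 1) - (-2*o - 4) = 3 - o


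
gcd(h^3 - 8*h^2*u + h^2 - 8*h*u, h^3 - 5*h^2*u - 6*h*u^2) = h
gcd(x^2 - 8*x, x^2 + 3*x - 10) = 1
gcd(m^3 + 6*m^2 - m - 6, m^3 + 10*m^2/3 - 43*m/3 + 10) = m^2 + 5*m - 6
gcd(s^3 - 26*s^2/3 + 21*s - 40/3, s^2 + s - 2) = s - 1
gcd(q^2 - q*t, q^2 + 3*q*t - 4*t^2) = q - t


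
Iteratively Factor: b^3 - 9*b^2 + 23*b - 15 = (b - 1)*(b^2 - 8*b + 15) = (b - 5)*(b - 1)*(b - 3)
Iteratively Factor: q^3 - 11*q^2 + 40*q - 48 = (q - 4)*(q^2 - 7*q + 12) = (q - 4)^2*(q - 3)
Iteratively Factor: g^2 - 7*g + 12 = (g - 4)*(g - 3)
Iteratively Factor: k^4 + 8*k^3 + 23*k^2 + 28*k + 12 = (k + 3)*(k^3 + 5*k^2 + 8*k + 4) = (k + 1)*(k + 3)*(k^2 + 4*k + 4) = (k + 1)*(k + 2)*(k + 3)*(k + 2)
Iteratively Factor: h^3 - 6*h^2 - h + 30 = (h - 5)*(h^2 - h - 6) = (h - 5)*(h - 3)*(h + 2)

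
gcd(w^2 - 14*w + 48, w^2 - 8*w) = w - 8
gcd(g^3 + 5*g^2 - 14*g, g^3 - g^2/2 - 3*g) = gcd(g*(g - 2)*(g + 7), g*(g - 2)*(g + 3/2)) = g^2 - 2*g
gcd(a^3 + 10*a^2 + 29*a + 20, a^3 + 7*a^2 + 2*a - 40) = a^2 + 9*a + 20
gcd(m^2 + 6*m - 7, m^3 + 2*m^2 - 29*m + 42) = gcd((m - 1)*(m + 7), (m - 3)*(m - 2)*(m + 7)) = m + 7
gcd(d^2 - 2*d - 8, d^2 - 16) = d - 4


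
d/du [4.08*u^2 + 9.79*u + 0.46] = 8.16*u + 9.79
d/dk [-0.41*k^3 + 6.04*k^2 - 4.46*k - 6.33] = -1.23*k^2 + 12.08*k - 4.46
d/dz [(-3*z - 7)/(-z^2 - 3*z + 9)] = (3*z^2 + 9*z - (2*z + 3)*(3*z + 7) - 27)/(z^2 + 3*z - 9)^2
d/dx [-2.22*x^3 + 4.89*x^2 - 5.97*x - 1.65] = -6.66*x^2 + 9.78*x - 5.97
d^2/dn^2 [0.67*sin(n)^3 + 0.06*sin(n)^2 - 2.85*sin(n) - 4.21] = 2.3475*sin(n) + 1.5075*sin(3*n) + 0.12*cos(2*n)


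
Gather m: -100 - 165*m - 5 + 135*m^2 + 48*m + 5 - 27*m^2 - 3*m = 108*m^2 - 120*m - 100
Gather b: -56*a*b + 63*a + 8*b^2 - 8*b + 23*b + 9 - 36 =63*a + 8*b^2 + b*(15 - 56*a) - 27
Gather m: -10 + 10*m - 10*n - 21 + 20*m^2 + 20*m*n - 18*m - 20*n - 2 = 20*m^2 + m*(20*n - 8) - 30*n - 33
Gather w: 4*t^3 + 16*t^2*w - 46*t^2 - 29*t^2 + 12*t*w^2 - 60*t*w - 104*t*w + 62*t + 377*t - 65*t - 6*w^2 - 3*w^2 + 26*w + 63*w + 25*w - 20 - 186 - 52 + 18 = 4*t^3 - 75*t^2 + 374*t + w^2*(12*t - 9) + w*(16*t^2 - 164*t + 114) - 240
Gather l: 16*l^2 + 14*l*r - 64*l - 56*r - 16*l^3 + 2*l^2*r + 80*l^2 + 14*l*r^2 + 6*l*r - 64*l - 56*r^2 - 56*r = -16*l^3 + l^2*(2*r + 96) + l*(14*r^2 + 20*r - 128) - 56*r^2 - 112*r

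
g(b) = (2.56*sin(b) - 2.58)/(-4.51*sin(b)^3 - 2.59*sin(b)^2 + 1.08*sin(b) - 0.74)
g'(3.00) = 3.48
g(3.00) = 3.40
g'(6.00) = 1.40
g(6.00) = 2.88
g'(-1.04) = -23.86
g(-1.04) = 6.79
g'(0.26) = -7.70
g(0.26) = 2.71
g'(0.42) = -6.54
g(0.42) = 1.48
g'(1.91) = 0.17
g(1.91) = 0.03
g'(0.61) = -2.90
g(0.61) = 0.61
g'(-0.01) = 1.81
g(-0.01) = 3.47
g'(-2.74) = -0.23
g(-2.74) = 2.78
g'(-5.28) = -0.47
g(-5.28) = 0.10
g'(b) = (2.56*sin(b) - 2.58)*(13.53*sin(b)^2*cos(b) + 5.18*sin(b)*cos(b) - 1.08*cos(b))/(-4.51*sin(b)^3 - 2.59*sin(b)^2 + 1.08*sin(b) - 0.74)^2 + 2.56*cos(b)/(-4.51*sin(b)^3 - 2.59*sin(b)^2 + 1.08*sin(b) - 0.74) = (23.0912*sin(b)^3 - 28.277*sin(b)^2 - 13.3644*sin(b) + 0.892)*cos(b)/(20.3401*sin(b)^6 + 23.3618*sin(b)^5 - 3.0335*sin(b)^4 + 1.0804*sin(b)^3 + 4.9996*sin(b)^2 - 1.5984*sin(b) + 0.5476)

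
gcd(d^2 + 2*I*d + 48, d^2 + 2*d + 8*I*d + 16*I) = d + 8*I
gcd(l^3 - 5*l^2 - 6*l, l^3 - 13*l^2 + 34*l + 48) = l^2 - 5*l - 6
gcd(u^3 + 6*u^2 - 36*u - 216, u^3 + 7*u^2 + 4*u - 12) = u + 6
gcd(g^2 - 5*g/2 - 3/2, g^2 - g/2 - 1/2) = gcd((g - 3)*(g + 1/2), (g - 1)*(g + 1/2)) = g + 1/2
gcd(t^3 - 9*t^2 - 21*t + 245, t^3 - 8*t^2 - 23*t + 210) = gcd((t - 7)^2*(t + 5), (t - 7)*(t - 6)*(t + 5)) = t^2 - 2*t - 35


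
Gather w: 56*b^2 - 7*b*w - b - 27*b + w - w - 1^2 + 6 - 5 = 56*b^2 - 7*b*w - 28*b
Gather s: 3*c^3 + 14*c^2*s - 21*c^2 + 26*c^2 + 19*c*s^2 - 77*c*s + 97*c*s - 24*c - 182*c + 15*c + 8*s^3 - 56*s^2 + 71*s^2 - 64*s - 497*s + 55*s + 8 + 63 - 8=3*c^3 + 5*c^2 - 191*c + 8*s^3 + s^2*(19*c + 15) + s*(14*c^2 + 20*c - 506) + 63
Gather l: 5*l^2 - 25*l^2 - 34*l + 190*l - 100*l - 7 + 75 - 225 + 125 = -20*l^2 + 56*l - 32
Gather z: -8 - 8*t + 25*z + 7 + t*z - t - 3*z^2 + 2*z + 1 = -9*t - 3*z^2 + z*(t + 27)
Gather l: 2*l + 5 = 2*l + 5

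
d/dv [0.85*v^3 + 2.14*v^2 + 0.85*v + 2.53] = 2.55*v^2 + 4.28*v + 0.85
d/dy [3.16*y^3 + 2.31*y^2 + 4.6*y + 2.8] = 9.48*y^2 + 4.62*y + 4.6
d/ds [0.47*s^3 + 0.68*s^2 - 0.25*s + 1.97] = 1.41*s^2 + 1.36*s - 0.25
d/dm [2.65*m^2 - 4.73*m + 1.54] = 5.3*m - 4.73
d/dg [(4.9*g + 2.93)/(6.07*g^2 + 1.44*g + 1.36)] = (-29.743*g^2 - 35.5702*g + 2.4448)/(36.8449*g^4 + 17.4816*g^3 + 18.584*g^2 + 3.9168*g + 1.8496)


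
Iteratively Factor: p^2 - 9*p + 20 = (p - 4)*(p - 5)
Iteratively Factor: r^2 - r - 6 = (r + 2)*(r - 3)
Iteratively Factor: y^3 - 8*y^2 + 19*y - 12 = (y - 4)*(y^2 - 4*y + 3) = (y - 4)*(y - 1)*(y - 3)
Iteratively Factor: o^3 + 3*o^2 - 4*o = (o)*(o^2 + 3*o - 4) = o*(o + 4)*(o - 1)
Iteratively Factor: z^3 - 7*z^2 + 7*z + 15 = (z - 3)*(z^2 - 4*z - 5) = (z - 5)*(z - 3)*(z + 1)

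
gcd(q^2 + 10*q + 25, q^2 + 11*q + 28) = 1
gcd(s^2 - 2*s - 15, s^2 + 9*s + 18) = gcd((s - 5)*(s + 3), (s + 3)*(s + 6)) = s + 3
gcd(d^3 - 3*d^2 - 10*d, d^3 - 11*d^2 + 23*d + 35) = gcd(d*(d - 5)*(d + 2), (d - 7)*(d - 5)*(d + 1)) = d - 5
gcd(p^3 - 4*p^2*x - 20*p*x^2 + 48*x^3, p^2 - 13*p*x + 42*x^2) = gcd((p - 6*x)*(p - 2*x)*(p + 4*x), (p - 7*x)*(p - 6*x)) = -p + 6*x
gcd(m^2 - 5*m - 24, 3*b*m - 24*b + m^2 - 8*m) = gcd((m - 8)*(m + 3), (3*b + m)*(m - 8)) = m - 8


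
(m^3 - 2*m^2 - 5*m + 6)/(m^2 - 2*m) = (m^3 - 2*m^2 - 5*m + 6)/(m*(m - 2))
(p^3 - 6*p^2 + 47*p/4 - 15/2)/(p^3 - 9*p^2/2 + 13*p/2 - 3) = (p - 5/2)/(p - 1)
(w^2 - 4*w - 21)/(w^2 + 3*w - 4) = (w^2 - 4*w - 21)/(w^2 + 3*w - 4)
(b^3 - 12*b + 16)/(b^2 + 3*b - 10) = (b^2 + 2*b - 8)/(b + 5)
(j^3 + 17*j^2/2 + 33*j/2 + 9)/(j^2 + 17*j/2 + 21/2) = (j^2 + 7*j + 6)/(j + 7)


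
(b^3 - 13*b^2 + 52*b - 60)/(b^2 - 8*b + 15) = (b^2 - 8*b + 12)/(b - 3)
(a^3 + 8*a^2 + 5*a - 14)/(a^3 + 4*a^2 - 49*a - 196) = (a^2 + a - 2)/(a^2 - 3*a - 28)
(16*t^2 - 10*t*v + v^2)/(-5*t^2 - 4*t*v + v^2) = (-16*t^2 + 10*t*v - v^2)/(5*t^2 + 4*t*v - v^2)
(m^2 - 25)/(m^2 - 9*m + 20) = (m + 5)/(m - 4)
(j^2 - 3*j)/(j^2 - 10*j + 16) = j*(j - 3)/(j^2 - 10*j + 16)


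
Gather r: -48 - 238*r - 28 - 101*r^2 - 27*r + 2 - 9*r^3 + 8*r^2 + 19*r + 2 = -9*r^3 - 93*r^2 - 246*r - 72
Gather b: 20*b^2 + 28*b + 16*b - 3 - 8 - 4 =20*b^2 + 44*b - 15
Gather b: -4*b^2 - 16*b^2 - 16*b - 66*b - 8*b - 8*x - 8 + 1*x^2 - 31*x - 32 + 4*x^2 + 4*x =-20*b^2 - 90*b + 5*x^2 - 35*x - 40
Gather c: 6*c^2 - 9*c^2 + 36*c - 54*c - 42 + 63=-3*c^2 - 18*c + 21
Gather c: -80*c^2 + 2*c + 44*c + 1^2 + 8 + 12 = -80*c^2 + 46*c + 21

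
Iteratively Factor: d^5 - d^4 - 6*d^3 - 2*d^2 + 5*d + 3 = (d - 3)*(d^4 + 2*d^3 - 2*d - 1) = (d - 3)*(d + 1)*(d^3 + d^2 - d - 1) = (d - 3)*(d - 1)*(d + 1)*(d^2 + 2*d + 1) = (d - 3)*(d - 1)*(d + 1)^2*(d + 1)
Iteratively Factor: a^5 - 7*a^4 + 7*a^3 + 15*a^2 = (a - 5)*(a^4 - 2*a^3 - 3*a^2) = (a - 5)*(a + 1)*(a^3 - 3*a^2) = a*(a - 5)*(a + 1)*(a^2 - 3*a) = a^2*(a - 5)*(a + 1)*(a - 3)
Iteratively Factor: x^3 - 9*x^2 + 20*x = (x)*(x^2 - 9*x + 20) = x*(x - 4)*(x - 5)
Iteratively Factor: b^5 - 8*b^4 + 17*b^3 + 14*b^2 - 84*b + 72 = (b - 3)*(b^4 - 5*b^3 + 2*b^2 + 20*b - 24) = (b - 3)*(b + 2)*(b^3 - 7*b^2 + 16*b - 12) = (b - 3)^2*(b + 2)*(b^2 - 4*b + 4) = (b - 3)^2*(b - 2)*(b + 2)*(b - 2)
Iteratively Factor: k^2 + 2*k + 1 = (k + 1)*(k + 1)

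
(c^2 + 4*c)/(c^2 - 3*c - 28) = c/(c - 7)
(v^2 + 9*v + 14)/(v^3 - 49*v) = (v + 2)/(v*(v - 7))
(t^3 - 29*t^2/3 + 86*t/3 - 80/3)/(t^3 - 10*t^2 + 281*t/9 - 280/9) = 3*(t - 2)/(3*t - 7)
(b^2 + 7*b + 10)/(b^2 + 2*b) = (b + 5)/b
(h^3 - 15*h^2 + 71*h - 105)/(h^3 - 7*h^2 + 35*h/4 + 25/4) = 4*(h^2 - 10*h + 21)/(4*h^2 - 8*h - 5)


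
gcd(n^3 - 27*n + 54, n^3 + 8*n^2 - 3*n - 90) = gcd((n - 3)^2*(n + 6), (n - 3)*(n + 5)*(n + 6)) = n^2 + 3*n - 18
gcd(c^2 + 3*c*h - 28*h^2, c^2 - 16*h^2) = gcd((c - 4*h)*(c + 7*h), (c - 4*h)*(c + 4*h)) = c - 4*h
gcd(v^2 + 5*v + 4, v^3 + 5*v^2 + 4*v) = v^2 + 5*v + 4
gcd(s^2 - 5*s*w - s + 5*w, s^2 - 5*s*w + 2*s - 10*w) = s - 5*w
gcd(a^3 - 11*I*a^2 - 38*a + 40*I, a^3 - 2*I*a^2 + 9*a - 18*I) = a - 2*I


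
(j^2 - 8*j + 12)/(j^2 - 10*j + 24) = (j - 2)/(j - 4)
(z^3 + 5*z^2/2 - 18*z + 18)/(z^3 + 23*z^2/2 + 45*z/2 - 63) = (z - 2)/(z + 7)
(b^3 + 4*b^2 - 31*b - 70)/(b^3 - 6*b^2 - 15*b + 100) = (b^2 + 9*b + 14)/(b^2 - b - 20)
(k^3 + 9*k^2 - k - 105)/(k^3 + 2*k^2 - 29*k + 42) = (k + 5)/(k - 2)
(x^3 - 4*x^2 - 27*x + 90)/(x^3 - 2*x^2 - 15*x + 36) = (x^2 - x - 30)/(x^2 + x - 12)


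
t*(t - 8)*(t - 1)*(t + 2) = t^4 - 7*t^3 - 10*t^2 + 16*t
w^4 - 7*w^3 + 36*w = w*(w - 6)*(w - 3)*(w + 2)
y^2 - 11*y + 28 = (y - 7)*(y - 4)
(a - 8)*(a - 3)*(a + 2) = a^3 - 9*a^2 + 2*a + 48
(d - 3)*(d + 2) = d^2 - d - 6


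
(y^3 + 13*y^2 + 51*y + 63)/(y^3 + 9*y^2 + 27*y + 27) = (y + 7)/(y + 3)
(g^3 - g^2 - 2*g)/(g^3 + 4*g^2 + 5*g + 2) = g*(g - 2)/(g^2 + 3*g + 2)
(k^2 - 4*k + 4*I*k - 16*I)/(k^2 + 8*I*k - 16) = (k - 4)/(k + 4*I)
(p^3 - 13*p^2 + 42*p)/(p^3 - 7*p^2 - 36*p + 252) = p/(p + 6)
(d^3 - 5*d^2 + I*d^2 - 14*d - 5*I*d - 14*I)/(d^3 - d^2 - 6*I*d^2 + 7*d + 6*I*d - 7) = (d^2 - 5*d - 14)/(d^2 - d*(1 + 7*I) + 7*I)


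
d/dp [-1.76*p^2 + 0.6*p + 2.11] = 0.6 - 3.52*p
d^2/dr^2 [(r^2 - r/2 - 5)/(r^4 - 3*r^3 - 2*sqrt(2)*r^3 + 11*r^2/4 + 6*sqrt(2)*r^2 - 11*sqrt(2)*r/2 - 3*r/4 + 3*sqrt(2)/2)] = 4*(96*r^8 - 384*r^7 - 192*sqrt(2)*r^7 - 760*r^6 + 448*sqrt(2)*r^6 + 6396*r^5 + 4992*sqrt(2)*r^5 - 21600*sqrt(2)*r^4 - 21096*r^4 + 44157*r^3 + 33476*sqrt(2)*r^3 - 52134*r^2 - 23868*sqrt(2)*r^2 + 7458*sqrt(2)*r + 30654*r - 7010 - 678*sqrt(2))/(64*r^12 - 576*r^11 - 384*sqrt(2)*r^11 + 3792*r^10 + 3456*sqrt(2)*r^10 - 14560*sqrt(2)*r^9 - 18864*r^9 + 39456*sqrt(2)*r^8 + 61212*r^8 - 127404*r^7 - 78504*sqrt(2)*r^7 + 119304*sqrt(2)*r^6 + 173447*r^6 - 135978*sqrt(2)*r^5 - 156069*r^5 + 91857*r^4 + 111582*sqrt(2)*r^4 - 62822*sqrt(2)*r^3 - 33939*r^3 + 7128*r^2 + 22770*sqrt(2)*r^2 - 4752*sqrt(2)*r - 648*r + 432*sqrt(2))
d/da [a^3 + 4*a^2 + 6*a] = 3*a^2 + 8*a + 6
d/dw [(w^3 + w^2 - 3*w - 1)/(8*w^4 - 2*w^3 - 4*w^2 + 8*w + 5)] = (-8*w^6 - 16*w^5 + 70*w^4 + 36*w^3 + 5*w^2 + 2*w - 7)/(64*w^8 - 32*w^7 - 60*w^6 + 144*w^5 + 64*w^4 - 84*w^3 + 24*w^2 + 80*w + 25)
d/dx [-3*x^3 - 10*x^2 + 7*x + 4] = -9*x^2 - 20*x + 7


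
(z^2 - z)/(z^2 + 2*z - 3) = z/(z + 3)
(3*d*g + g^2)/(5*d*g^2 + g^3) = (3*d + g)/(g*(5*d + g))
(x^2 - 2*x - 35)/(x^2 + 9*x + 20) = (x - 7)/(x + 4)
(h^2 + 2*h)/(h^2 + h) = (h + 2)/(h + 1)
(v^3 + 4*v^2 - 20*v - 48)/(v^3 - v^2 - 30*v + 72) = (v + 2)/(v - 3)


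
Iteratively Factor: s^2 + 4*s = (s)*(s + 4)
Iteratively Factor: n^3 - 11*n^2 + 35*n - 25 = (n - 5)*(n^2 - 6*n + 5) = (n - 5)*(n - 1)*(n - 5)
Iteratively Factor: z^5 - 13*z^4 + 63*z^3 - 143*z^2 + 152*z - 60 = (z - 2)*(z^4 - 11*z^3 + 41*z^2 - 61*z + 30) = (z - 3)*(z - 2)*(z^3 - 8*z^2 + 17*z - 10) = (z - 3)*(z - 2)*(z - 1)*(z^2 - 7*z + 10) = (z - 3)*(z - 2)^2*(z - 1)*(z - 5)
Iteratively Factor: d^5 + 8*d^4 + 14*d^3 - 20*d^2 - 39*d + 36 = (d + 4)*(d^4 + 4*d^3 - 2*d^2 - 12*d + 9) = (d - 1)*(d + 4)*(d^3 + 5*d^2 + 3*d - 9) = (d - 1)*(d + 3)*(d + 4)*(d^2 + 2*d - 3) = (d - 1)^2*(d + 3)*(d + 4)*(d + 3)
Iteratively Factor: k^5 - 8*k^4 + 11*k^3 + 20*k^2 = (k)*(k^4 - 8*k^3 + 11*k^2 + 20*k) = k*(k - 5)*(k^3 - 3*k^2 - 4*k) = k^2*(k - 5)*(k^2 - 3*k - 4) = k^2*(k - 5)*(k - 4)*(k + 1)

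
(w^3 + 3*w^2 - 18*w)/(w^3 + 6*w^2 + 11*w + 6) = w*(w^2 + 3*w - 18)/(w^3 + 6*w^2 + 11*w + 6)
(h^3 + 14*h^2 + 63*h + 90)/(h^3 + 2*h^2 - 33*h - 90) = (h + 6)/(h - 6)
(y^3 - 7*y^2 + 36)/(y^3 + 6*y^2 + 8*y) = (y^2 - 9*y + 18)/(y*(y + 4))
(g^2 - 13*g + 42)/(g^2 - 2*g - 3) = (-g^2 + 13*g - 42)/(-g^2 + 2*g + 3)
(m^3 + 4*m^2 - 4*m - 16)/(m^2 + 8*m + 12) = (m^2 + 2*m - 8)/(m + 6)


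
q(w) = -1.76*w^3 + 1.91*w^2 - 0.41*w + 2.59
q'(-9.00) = -462.47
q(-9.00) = 1444.03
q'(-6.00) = -213.41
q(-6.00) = 453.97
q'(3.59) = -54.75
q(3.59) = -55.70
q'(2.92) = -34.27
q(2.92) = -26.14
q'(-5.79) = -199.54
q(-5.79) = 410.62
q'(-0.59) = -4.50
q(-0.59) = 3.86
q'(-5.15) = -160.12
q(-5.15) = 295.76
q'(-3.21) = -67.08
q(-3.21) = 81.80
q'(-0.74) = -6.13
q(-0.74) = 4.65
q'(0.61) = -0.04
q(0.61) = 2.65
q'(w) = -5.28*w^2 + 3.82*w - 0.41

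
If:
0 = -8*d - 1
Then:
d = -1/8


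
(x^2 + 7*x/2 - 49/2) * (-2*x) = -2*x^3 - 7*x^2 + 49*x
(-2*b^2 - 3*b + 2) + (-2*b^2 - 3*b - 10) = -4*b^2 - 6*b - 8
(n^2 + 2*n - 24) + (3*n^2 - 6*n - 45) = 4*n^2 - 4*n - 69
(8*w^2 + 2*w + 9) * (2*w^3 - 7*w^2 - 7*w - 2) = 16*w^5 - 52*w^4 - 52*w^3 - 93*w^2 - 67*w - 18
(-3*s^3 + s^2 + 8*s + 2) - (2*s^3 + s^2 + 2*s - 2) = -5*s^3 + 6*s + 4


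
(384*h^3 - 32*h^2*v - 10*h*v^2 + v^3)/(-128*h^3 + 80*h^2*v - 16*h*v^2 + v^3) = (-48*h^2 - 2*h*v + v^2)/(16*h^2 - 8*h*v + v^2)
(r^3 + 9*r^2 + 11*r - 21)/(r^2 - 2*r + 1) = (r^2 + 10*r + 21)/(r - 1)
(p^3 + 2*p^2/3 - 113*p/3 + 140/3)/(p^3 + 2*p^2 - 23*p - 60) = (3*p^2 + 17*p - 28)/(3*(p^2 + 7*p + 12))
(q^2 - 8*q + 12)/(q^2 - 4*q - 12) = (q - 2)/(q + 2)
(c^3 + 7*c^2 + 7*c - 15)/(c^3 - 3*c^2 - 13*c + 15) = (c + 5)/(c - 5)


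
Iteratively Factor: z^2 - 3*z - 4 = (z + 1)*(z - 4)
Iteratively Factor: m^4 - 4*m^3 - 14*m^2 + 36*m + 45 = (m - 3)*(m^3 - m^2 - 17*m - 15) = (m - 3)*(m + 1)*(m^2 - 2*m - 15) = (m - 5)*(m - 3)*(m + 1)*(m + 3)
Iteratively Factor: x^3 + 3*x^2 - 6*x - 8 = (x - 2)*(x^2 + 5*x + 4) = (x - 2)*(x + 4)*(x + 1)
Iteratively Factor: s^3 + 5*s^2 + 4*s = (s + 1)*(s^2 + 4*s) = (s + 1)*(s + 4)*(s)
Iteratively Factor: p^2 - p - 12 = (p - 4)*(p + 3)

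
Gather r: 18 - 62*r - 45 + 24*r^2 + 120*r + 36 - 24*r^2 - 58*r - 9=0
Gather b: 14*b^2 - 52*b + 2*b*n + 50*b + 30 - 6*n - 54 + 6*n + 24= 14*b^2 + b*(2*n - 2)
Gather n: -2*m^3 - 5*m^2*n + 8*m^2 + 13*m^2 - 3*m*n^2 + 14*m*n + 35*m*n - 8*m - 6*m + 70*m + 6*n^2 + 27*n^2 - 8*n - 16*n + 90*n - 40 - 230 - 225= -2*m^3 + 21*m^2 + 56*m + n^2*(33 - 3*m) + n*(-5*m^2 + 49*m + 66) - 495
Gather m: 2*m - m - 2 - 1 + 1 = m - 2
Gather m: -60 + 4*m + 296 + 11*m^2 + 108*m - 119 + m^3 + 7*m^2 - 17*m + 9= m^3 + 18*m^2 + 95*m + 126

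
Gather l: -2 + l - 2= l - 4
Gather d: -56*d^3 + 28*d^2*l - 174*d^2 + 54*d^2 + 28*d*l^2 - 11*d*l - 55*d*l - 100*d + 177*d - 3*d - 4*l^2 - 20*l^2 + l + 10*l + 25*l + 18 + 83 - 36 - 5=-56*d^3 + d^2*(28*l - 120) + d*(28*l^2 - 66*l + 74) - 24*l^2 + 36*l + 60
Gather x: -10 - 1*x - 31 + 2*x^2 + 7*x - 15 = 2*x^2 + 6*x - 56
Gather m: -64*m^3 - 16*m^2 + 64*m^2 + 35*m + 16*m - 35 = -64*m^3 + 48*m^2 + 51*m - 35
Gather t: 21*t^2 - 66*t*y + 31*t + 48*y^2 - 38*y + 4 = 21*t^2 + t*(31 - 66*y) + 48*y^2 - 38*y + 4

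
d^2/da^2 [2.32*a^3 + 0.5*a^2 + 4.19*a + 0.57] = 13.92*a + 1.0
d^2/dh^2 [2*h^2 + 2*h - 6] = 4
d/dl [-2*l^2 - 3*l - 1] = -4*l - 3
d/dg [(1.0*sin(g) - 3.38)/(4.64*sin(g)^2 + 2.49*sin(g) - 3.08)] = (-4.64*sin(g)^2 + 31.3664*sin(g) + 5.3362)*cos(g)/(21.5296*sin(g)^4 + 23.1072*sin(g)^3 - 22.3823*sin(g)^2 - 15.3384*sin(g) + 9.4864)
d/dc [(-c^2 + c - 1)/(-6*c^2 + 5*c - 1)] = (c^2 - 10*c + 4)/(36*c^4 - 60*c^3 + 37*c^2 - 10*c + 1)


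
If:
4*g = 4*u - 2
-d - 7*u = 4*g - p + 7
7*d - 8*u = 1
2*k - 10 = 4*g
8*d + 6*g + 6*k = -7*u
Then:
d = -143/239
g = -549/478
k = 646/239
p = -653/239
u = -155/239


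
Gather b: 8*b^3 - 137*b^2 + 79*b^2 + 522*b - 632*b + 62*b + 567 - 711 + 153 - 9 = 8*b^3 - 58*b^2 - 48*b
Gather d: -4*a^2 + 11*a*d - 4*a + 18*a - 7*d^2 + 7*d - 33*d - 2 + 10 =-4*a^2 + 14*a - 7*d^2 + d*(11*a - 26) + 8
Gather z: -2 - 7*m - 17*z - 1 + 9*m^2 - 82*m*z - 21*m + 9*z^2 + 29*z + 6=9*m^2 - 28*m + 9*z^2 + z*(12 - 82*m) + 3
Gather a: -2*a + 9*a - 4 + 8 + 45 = 7*a + 49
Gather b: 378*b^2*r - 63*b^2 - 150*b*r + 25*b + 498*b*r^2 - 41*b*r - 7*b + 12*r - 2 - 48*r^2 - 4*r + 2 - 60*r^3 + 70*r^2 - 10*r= b^2*(378*r - 63) + b*(498*r^2 - 191*r + 18) - 60*r^3 + 22*r^2 - 2*r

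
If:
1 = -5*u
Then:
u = -1/5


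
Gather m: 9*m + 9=9*m + 9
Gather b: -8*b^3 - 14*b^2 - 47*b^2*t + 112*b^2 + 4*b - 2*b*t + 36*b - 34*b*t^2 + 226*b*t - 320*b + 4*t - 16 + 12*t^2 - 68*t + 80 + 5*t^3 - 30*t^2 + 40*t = -8*b^3 + b^2*(98 - 47*t) + b*(-34*t^2 + 224*t - 280) + 5*t^3 - 18*t^2 - 24*t + 64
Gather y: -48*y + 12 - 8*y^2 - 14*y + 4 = -8*y^2 - 62*y + 16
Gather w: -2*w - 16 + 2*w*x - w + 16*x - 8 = w*(2*x - 3) + 16*x - 24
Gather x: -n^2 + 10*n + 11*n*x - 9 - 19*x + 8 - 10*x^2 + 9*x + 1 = -n^2 + 10*n - 10*x^2 + x*(11*n - 10)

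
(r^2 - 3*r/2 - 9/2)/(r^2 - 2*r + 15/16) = 8*(2*r^2 - 3*r - 9)/(16*r^2 - 32*r + 15)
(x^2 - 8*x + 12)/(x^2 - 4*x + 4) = (x - 6)/(x - 2)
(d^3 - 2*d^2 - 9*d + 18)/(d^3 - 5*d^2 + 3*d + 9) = (d^2 + d - 6)/(d^2 - 2*d - 3)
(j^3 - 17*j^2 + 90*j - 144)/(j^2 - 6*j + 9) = (j^2 - 14*j + 48)/(j - 3)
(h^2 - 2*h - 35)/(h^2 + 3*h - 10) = (h - 7)/(h - 2)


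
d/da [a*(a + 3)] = 2*a + 3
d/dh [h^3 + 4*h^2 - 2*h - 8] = 3*h^2 + 8*h - 2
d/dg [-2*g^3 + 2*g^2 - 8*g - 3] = -6*g^2 + 4*g - 8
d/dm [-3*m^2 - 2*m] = -6*m - 2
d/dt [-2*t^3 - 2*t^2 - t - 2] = -6*t^2 - 4*t - 1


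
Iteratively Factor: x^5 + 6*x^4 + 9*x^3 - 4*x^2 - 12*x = (x + 3)*(x^4 + 3*x^3 - 4*x) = (x + 2)*(x + 3)*(x^3 + x^2 - 2*x) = x*(x + 2)*(x + 3)*(x^2 + x - 2) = x*(x + 2)^2*(x + 3)*(x - 1)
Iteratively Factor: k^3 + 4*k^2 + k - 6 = (k + 2)*(k^2 + 2*k - 3) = (k - 1)*(k + 2)*(k + 3)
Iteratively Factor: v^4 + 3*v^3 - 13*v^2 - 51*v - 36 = (v + 3)*(v^3 - 13*v - 12) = (v + 1)*(v + 3)*(v^2 - v - 12) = (v - 4)*(v + 1)*(v + 3)*(v + 3)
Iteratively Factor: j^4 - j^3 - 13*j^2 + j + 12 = (j + 3)*(j^3 - 4*j^2 - j + 4) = (j - 4)*(j + 3)*(j^2 - 1) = (j - 4)*(j + 1)*(j + 3)*(j - 1)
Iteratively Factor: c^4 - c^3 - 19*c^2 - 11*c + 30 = (c + 2)*(c^3 - 3*c^2 - 13*c + 15) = (c - 1)*(c + 2)*(c^2 - 2*c - 15) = (c - 5)*(c - 1)*(c + 2)*(c + 3)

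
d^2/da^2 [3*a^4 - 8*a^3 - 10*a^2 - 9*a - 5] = 36*a^2 - 48*a - 20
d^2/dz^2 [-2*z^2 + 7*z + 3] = -4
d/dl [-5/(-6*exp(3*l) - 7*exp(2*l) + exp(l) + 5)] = (-90*exp(2*l) - 70*exp(l) + 5)*exp(l)/(6*exp(3*l) + 7*exp(2*l) - exp(l) - 5)^2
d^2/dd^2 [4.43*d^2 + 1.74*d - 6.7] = 8.86000000000000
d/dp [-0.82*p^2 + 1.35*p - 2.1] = 1.35 - 1.64*p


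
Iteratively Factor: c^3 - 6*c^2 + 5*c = (c)*(c^2 - 6*c + 5) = c*(c - 5)*(c - 1)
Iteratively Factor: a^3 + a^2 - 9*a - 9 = (a + 3)*(a^2 - 2*a - 3) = (a + 1)*(a + 3)*(a - 3)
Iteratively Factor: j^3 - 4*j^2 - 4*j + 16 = (j - 2)*(j^2 - 2*j - 8) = (j - 2)*(j + 2)*(j - 4)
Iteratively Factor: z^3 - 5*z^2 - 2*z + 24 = (z - 3)*(z^2 - 2*z - 8) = (z - 4)*(z - 3)*(z + 2)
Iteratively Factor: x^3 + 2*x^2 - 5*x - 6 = (x + 1)*(x^2 + x - 6) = (x - 2)*(x + 1)*(x + 3)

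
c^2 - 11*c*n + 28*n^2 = (c - 7*n)*(c - 4*n)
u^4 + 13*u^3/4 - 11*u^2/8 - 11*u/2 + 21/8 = (u - 1)*(u - 1/2)*(u + 7/4)*(u + 3)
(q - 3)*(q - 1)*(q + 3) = q^3 - q^2 - 9*q + 9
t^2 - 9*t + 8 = (t - 8)*(t - 1)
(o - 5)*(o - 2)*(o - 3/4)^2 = o^4 - 17*o^3/2 + 337*o^2/16 - 303*o/16 + 45/8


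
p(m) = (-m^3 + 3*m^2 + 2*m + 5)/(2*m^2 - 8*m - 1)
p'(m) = (8 - 4*m)*(-m^3 + 3*m^2 + 2*m + 5)/(2*m^2 - 8*m - 1)^2 + (-3*m^2 + 6*m + 2)/(2*m^2 - 8*m - 1) = (-2*m^4 + 16*m^3 - 25*m^2 - 26*m + 38)/(4*m^4 - 32*m^3 + 60*m^2 + 16*m + 1)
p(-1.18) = 0.75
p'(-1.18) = 0.03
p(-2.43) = 1.06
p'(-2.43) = -0.38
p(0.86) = -1.30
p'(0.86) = 0.15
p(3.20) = -1.53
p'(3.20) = 0.36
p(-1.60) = 0.80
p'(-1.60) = -0.22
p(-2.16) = 0.97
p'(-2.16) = -0.35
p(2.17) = -1.48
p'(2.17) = -0.21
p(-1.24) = 0.75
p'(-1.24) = -0.02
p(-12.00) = 5.59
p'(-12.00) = -0.49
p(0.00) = -5.00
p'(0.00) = 38.00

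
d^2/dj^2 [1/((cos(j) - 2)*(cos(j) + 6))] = (-4*sin(j)^4 + 66*sin(j)^2 - 33*cos(j) - 3*cos(3*j) - 6)/((cos(j) - 2)^3*(cos(j) + 6)^3)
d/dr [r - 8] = 1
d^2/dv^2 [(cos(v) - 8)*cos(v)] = 8*cos(v) - 2*cos(2*v)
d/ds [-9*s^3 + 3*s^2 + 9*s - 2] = -27*s^2 + 6*s + 9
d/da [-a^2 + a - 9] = 1 - 2*a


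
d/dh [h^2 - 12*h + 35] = 2*h - 12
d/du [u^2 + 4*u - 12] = 2*u + 4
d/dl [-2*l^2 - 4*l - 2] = -4*l - 4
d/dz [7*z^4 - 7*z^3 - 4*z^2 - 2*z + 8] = 28*z^3 - 21*z^2 - 8*z - 2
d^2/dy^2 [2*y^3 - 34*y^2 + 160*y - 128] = 12*y - 68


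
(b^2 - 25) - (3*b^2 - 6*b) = -2*b^2 + 6*b - 25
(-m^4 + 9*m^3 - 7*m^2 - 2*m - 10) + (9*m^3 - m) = -m^4 + 18*m^3 - 7*m^2 - 3*m - 10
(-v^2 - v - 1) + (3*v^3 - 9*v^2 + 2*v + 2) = 3*v^3 - 10*v^2 + v + 1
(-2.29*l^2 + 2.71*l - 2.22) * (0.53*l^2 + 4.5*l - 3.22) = -1.2137*l^4 - 8.8687*l^3 + 18.3922*l^2 - 18.7162*l + 7.1484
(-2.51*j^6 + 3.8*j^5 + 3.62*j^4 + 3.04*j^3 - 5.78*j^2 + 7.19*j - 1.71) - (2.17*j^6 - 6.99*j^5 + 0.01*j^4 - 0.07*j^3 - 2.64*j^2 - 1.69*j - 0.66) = -4.68*j^6 + 10.79*j^5 + 3.61*j^4 + 3.11*j^3 - 3.14*j^2 + 8.88*j - 1.05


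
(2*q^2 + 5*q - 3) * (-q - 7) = -2*q^3 - 19*q^2 - 32*q + 21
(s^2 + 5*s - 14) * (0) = 0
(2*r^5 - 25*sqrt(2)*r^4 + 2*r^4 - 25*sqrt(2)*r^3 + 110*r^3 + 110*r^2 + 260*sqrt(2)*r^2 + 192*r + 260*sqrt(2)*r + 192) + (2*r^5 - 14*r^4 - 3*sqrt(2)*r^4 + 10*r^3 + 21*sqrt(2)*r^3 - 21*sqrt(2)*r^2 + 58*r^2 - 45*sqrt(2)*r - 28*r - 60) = 4*r^5 - 28*sqrt(2)*r^4 - 12*r^4 - 4*sqrt(2)*r^3 + 120*r^3 + 168*r^2 + 239*sqrt(2)*r^2 + 164*r + 215*sqrt(2)*r + 132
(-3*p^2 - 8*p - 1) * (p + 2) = -3*p^3 - 14*p^2 - 17*p - 2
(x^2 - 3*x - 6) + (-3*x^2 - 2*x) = -2*x^2 - 5*x - 6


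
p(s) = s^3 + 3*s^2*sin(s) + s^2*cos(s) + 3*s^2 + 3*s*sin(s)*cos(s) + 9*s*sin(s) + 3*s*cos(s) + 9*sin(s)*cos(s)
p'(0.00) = 12.00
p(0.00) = 0.00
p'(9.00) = -13.24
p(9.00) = 993.61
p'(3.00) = 0.76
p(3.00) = 41.29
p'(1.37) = 18.10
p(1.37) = 29.56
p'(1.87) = 9.37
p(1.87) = 36.34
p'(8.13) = 107.16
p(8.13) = 963.43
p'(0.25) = 19.11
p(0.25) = 3.93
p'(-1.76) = -3.45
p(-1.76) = 11.37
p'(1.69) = 12.23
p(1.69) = 34.40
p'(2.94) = 1.18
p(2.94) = 41.23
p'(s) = -s^2*sin(s) + 3*s^2*cos(s) + 3*s^2 - 3*s*sin(s)^2 + 3*s*sin(s) + 3*s*cos(s)^2 + 11*s*cos(s) + 6*s - 9*sin(s)^2 + 3*sin(s)*cos(s) + 9*sin(s) + 9*cos(s)^2 + 3*cos(s)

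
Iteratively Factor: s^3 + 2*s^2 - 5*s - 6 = (s + 3)*(s^2 - s - 2) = (s - 2)*(s + 3)*(s + 1)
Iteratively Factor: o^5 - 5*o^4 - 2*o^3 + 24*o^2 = (o)*(o^4 - 5*o^3 - 2*o^2 + 24*o) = o*(o + 2)*(o^3 - 7*o^2 + 12*o) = o*(o - 3)*(o + 2)*(o^2 - 4*o) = o^2*(o - 3)*(o + 2)*(o - 4)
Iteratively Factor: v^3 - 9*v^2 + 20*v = (v)*(v^2 - 9*v + 20) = v*(v - 4)*(v - 5)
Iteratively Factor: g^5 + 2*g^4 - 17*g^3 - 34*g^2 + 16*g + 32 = (g + 1)*(g^4 + g^3 - 18*g^2 - 16*g + 32) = (g + 1)*(g + 2)*(g^3 - g^2 - 16*g + 16) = (g + 1)*(g + 2)*(g + 4)*(g^2 - 5*g + 4) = (g - 4)*(g + 1)*(g + 2)*(g + 4)*(g - 1)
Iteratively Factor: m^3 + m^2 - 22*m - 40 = (m + 4)*(m^2 - 3*m - 10) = (m - 5)*(m + 4)*(m + 2)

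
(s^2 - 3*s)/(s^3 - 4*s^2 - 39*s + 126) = s/(s^2 - s - 42)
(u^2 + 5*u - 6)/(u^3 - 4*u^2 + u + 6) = (u^2 + 5*u - 6)/(u^3 - 4*u^2 + u + 6)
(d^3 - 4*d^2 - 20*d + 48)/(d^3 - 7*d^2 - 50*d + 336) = (d^2 + 2*d - 8)/(d^2 - d - 56)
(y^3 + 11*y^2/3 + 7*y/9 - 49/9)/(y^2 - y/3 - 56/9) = (3*y^2 + 4*y - 7)/(3*y - 8)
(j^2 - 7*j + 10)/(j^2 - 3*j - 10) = (j - 2)/(j + 2)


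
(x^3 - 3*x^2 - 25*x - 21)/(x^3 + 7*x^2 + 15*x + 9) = (x - 7)/(x + 3)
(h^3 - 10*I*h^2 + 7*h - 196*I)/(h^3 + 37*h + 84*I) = (h - 7*I)/(h + 3*I)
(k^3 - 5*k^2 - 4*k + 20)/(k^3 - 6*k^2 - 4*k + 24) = (k - 5)/(k - 6)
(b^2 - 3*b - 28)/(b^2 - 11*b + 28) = (b + 4)/(b - 4)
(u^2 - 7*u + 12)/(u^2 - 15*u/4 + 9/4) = 4*(u - 4)/(4*u - 3)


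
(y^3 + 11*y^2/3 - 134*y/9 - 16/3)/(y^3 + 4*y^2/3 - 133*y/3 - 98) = (9*y^2 - 21*y - 8)/(3*(3*y^2 - 14*y - 49))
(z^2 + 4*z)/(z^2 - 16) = z/(z - 4)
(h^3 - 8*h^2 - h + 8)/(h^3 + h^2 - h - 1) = (h - 8)/(h + 1)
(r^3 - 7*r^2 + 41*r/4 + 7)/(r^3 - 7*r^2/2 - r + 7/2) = (r^2 - 7*r/2 - 2)/(r^2 - 1)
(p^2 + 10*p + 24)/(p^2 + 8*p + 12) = (p + 4)/(p + 2)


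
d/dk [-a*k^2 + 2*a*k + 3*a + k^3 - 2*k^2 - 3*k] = -2*a*k + 2*a + 3*k^2 - 4*k - 3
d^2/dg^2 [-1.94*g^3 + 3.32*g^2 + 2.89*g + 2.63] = 6.64 - 11.64*g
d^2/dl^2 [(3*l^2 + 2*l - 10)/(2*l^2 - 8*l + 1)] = 2*(56*l^3 - 138*l^2 + 468*l - 601)/(8*l^6 - 96*l^5 + 396*l^4 - 608*l^3 + 198*l^2 - 24*l + 1)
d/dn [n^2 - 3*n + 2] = 2*n - 3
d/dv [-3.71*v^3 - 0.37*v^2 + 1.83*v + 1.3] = -11.13*v^2 - 0.74*v + 1.83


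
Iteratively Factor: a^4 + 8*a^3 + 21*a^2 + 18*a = (a + 2)*(a^3 + 6*a^2 + 9*a) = a*(a + 2)*(a^2 + 6*a + 9) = a*(a + 2)*(a + 3)*(a + 3)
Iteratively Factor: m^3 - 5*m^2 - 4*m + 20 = (m - 2)*(m^2 - 3*m - 10) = (m - 2)*(m + 2)*(m - 5)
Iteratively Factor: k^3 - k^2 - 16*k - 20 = (k - 5)*(k^2 + 4*k + 4) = (k - 5)*(k + 2)*(k + 2)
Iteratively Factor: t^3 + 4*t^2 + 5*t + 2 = (t + 1)*(t^2 + 3*t + 2) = (t + 1)*(t + 2)*(t + 1)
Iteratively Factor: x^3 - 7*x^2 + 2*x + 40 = (x + 2)*(x^2 - 9*x + 20) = (x - 4)*(x + 2)*(x - 5)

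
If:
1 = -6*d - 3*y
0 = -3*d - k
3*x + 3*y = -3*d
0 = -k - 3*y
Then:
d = -1/9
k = 1/3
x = 2/9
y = -1/9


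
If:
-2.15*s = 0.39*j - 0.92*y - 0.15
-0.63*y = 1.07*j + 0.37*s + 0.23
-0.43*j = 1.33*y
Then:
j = -0.34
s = 0.18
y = 0.11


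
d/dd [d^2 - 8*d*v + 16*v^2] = 2*d - 8*v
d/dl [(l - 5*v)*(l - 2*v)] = 2*l - 7*v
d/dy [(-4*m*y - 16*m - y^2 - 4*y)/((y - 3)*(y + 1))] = 2*(2*m*y^2 + 16*m*y - 10*m + 3*y^2 + 3*y + 6)/(y^4 - 4*y^3 - 2*y^2 + 12*y + 9)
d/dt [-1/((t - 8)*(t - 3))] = (2*t - 11)/((t - 8)^2*(t - 3)^2)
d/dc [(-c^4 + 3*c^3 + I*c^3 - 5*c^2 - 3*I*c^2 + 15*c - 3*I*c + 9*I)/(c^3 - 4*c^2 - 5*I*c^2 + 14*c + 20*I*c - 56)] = (-c^6 + c^5*(8 + 10*I) + c^4*(-44 - 76*I) + c^3*(238 + 154*I) + c^2*(-439 - 274*I) + c*(470 + 408*I) - 660 + 42*I)/(c^6 + c^5*(-8 - 10*I) + c^4*(19 + 80*I) + c^3*(-24 - 300*I) + c^2*(244 + 1120*I) + c*(-1568 - 2240*I) + 3136)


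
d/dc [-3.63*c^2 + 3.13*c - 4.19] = 3.13 - 7.26*c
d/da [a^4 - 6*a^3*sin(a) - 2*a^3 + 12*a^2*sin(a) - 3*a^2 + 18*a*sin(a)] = -6*a^3*cos(a) + 4*a^3 - 18*a^2*sin(a) + 12*a^2*cos(a) - 6*a^2 + 24*a*sin(a) + 18*a*cos(a) - 6*a + 18*sin(a)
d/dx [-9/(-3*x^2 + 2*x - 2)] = 18*(1 - 3*x)/(3*x^2 - 2*x + 2)^2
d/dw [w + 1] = 1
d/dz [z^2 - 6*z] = 2*z - 6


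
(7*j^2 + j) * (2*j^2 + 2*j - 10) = 14*j^4 + 16*j^3 - 68*j^2 - 10*j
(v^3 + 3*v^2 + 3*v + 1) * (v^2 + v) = v^5 + 4*v^4 + 6*v^3 + 4*v^2 + v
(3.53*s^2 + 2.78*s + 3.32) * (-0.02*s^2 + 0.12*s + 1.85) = -0.0706*s^4 + 0.368*s^3 + 6.7977*s^2 + 5.5414*s + 6.142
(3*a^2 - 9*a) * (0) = 0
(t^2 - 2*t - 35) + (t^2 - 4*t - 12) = 2*t^2 - 6*t - 47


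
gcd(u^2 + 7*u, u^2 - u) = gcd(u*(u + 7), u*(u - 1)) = u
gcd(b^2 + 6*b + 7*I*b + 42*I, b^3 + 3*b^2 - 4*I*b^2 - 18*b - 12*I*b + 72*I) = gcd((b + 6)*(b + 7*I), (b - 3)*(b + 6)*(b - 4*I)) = b + 6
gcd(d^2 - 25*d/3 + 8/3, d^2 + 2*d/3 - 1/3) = d - 1/3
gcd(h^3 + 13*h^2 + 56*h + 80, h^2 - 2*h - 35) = h + 5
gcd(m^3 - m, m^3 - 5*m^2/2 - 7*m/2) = m^2 + m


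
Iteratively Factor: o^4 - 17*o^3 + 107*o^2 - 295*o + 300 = (o - 4)*(o^3 - 13*o^2 + 55*o - 75) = (o - 5)*(o - 4)*(o^2 - 8*o + 15) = (o - 5)^2*(o - 4)*(o - 3)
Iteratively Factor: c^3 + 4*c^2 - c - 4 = (c - 1)*(c^2 + 5*c + 4) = (c - 1)*(c + 4)*(c + 1)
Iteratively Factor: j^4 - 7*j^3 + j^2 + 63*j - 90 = (j - 5)*(j^3 - 2*j^2 - 9*j + 18) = (j - 5)*(j - 2)*(j^2 - 9) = (j - 5)*(j - 3)*(j - 2)*(j + 3)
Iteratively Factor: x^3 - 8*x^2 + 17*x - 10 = (x - 5)*(x^2 - 3*x + 2) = (x - 5)*(x - 1)*(x - 2)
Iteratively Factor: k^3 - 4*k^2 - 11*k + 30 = (k - 5)*(k^2 + k - 6) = (k - 5)*(k + 3)*(k - 2)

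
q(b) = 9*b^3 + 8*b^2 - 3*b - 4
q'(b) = 27*b^2 + 16*b - 3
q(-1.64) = -17.26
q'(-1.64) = 43.38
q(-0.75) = -1.05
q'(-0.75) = 0.19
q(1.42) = 33.64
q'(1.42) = 74.16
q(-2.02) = -39.48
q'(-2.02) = 74.85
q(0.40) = -3.34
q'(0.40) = 7.72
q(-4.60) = -696.94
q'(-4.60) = 494.72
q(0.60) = -0.98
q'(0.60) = 16.32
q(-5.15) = -1005.69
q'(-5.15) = 630.71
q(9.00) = 7178.00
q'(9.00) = 2328.00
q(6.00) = 2210.00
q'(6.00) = 1065.00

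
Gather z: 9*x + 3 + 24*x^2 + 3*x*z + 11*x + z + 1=24*x^2 + 20*x + z*(3*x + 1) + 4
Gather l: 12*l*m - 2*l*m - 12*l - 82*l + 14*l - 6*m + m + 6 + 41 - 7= l*(10*m - 80) - 5*m + 40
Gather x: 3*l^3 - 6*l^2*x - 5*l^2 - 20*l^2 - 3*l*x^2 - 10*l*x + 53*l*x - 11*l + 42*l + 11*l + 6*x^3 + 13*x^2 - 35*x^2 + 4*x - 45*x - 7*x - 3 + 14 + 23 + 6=3*l^3 - 25*l^2 + 42*l + 6*x^3 + x^2*(-3*l - 22) + x*(-6*l^2 + 43*l - 48) + 40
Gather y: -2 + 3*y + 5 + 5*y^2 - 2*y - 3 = 5*y^2 + y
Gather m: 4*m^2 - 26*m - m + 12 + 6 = 4*m^2 - 27*m + 18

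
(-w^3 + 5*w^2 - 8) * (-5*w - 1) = 5*w^4 - 24*w^3 - 5*w^2 + 40*w + 8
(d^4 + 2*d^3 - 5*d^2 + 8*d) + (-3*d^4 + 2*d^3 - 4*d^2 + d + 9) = -2*d^4 + 4*d^3 - 9*d^2 + 9*d + 9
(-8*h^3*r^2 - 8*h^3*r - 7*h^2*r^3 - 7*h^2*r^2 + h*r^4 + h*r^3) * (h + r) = -8*h^4*r^2 - 8*h^4*r - 15*h^3*r^3 - 15*h^3*r^2 - 6*h^2*r^4 - 6*h^2*r^3 + h*r^5 + h*r^4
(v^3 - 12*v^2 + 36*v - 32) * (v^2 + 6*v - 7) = v^5 - 6*v^4 - 43*v^3 + 268*v^2 - 444*v + 224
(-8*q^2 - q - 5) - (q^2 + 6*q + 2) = -9*q^2 - 7*q - 7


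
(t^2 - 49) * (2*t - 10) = 2*t^3 - 10*t^2 - 98*t + 490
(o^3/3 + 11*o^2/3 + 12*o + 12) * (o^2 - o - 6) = o^5/3 + 10*o^4/3 + 19*o^3/3 - 22*o^2 - 84*o - 72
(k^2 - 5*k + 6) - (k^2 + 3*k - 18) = 24 - 8*k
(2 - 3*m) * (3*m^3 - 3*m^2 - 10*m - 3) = -9*m^4 + 15*m^3 + 24*m^2 - 11*m - 6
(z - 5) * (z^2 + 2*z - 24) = z^3 - 3*z^2 - 34*z + 120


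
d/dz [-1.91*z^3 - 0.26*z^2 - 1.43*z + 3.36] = -5.73*z^2 - 0.52*z - 1.43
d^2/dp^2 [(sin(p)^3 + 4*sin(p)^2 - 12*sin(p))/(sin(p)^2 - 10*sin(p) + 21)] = (-sin(p)^7 + 30*sin(p)^6 - 470*sin(p)^5 + 2366*sin(p)^4 - 2747*sin(p)^3 - 6300*sin(p)^2 + 9450*sin(p) - 1512)/((sin(p) - 7)^3*(sin(p) - 3)^3)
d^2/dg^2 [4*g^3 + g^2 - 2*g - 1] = 24*g + 2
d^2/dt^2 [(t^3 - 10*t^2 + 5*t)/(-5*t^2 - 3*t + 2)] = 4*(-147*t^3 + 159*t^2 - 81*t + 5)/(125*t^6 + 225*t^5 - 15*t^4 - 153*t^3 + 6*t^2 + 36*t - 8)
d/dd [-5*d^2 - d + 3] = -10*d - 1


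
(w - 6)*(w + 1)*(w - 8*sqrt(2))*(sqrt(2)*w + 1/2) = sqrt(2)*w^4 - 31*w^3/2 - 5*sqrt(2)*w^3 - 10*sqrt(2)*w^2 + 155*w^2/2 + 20*sqrt(2)*w + 93*w + 24*sqrt(2)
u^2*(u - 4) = u^3 - 4*u^2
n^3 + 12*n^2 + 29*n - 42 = (n - 1)*(n + 6)*(n + 7)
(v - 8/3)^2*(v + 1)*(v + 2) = v^4 - 7*v^3/3 - 62*v^2/9 + 32*v/3 + 128/9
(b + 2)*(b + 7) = b^2 + 9*b + 14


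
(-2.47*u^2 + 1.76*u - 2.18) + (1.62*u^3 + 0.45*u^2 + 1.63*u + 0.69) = 1.62*u^3 - 2.02*u^2 + 3.39*u - 1.49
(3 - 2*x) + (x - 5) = -x - 2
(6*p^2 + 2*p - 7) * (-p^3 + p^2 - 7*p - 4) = -6*p^5 + 4*p^4 - 33*p^3 - 45*p^2 + 41*p + 28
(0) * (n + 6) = 0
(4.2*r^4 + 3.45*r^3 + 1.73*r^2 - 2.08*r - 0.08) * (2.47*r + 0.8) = 10.374*r^5 + 11.8815*r^4 + 7.0331*r^3 - 3.7536*r^2 - 1.8616*r - 0.064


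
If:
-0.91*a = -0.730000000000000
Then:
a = 0.80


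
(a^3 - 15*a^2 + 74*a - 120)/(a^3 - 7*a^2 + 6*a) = (a^2 - 9*a + 20)/(a*(a - 1))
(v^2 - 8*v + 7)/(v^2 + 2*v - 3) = (v - 7)/(v + 3)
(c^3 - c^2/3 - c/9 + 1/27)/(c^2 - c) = (c^3 - c^2/3 - c/9 + 1/27)/(c*(c - 1))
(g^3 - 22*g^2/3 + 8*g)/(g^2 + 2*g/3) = (3*g^2 - 22*g + 24)/(3*g + 2)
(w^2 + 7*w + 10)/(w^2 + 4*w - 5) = (w + 2)/(w - 1)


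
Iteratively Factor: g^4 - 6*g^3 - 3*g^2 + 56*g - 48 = (g - 4)*(g^3 - 2*g^2 - 11*g + 12) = (g - 4)^2*(g^2 + 2*g - 3) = (g - 4)^2*(g - 1)*(g + 3)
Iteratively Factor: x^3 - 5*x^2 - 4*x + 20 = (x + 2)*(x^2 - 7*x + 10) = (x - 5)*(x + 2)*(x - 2)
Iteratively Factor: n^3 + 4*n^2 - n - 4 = (n - 1)*(n^2 + 5*n + 4) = (n - 1)*(n + 4)*(n + 1)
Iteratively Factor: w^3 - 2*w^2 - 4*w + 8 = (w - 2)*(w^2 - 4) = (w - 2)*(w + 2)*(w - 2)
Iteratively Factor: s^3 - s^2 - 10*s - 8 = (s + 1)*(s^2 - 2*s - 8) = (s + 1)*(s + 2)*(s - 4)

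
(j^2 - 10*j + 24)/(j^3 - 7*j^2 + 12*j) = (j - 6)/(j*(j - 3))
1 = 1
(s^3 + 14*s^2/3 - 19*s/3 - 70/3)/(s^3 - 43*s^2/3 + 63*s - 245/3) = (s^2 + 7*s + 10)/(s^2 - 12*s + 35)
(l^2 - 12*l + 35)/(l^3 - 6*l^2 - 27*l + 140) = (l - 5)/(l^2 + l - 20)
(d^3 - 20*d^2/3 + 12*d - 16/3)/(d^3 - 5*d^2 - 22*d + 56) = (3*d^2 - 14*d + 8)/(3*(d^2 - 3*d - 28))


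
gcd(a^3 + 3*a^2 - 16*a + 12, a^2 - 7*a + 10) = a - 2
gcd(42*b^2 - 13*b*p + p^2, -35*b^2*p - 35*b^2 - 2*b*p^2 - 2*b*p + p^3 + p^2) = -7*b + p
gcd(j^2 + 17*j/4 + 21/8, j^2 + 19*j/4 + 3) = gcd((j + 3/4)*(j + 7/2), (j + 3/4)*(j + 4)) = j + 3/4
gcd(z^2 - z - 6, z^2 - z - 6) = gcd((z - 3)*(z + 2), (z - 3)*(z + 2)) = z^2 - z - 6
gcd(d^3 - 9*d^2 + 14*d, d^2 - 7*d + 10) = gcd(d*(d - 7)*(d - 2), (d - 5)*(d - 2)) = d - 2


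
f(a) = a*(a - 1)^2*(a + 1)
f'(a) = a*(a - 1)^2 + a*(a + 1)*(2*a - 2) + (a - 1)^2*(a + 1)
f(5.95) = 1013.24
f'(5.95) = 725.47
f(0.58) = 0.16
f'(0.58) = -0.39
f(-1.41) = 3.36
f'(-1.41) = -13.36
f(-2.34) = 34.98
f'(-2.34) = -62.00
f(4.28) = 243.12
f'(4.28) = 251.10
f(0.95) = 0.00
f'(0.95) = -0.18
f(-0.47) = -0.54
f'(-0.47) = 0.86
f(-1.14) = 0.73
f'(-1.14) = -6.54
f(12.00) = 18876.00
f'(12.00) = 6457.00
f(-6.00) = 1470.00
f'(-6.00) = -959.00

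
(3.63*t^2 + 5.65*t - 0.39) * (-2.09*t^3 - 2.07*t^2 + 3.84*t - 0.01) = -7.5867*t^5 - 19.3226*t^4 + 3.0588*t^3 + 22.467*t^2 - 1.5541*t + 0.0039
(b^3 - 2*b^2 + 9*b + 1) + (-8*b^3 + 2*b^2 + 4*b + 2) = -7*b^3 + 13*b + 3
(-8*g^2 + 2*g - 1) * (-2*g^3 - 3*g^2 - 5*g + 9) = 16*g^5 + 20*g^4 + 36*g^3 - 79*g^2 + 23*g - 9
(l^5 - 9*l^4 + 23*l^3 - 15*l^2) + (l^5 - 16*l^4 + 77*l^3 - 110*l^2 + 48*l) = 2*l^5 - 25*l^4 + 100*l^3 - 125*l^2 + 48*l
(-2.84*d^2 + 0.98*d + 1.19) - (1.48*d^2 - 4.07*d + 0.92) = -4.32*d^2 + 5.05*d + 0.27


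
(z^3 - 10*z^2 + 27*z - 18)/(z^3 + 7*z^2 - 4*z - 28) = (z^3 - 10*z^2 + 27*z - 18)/(z^3 + 7*z^2 - 4*z - 28)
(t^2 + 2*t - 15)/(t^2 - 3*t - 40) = (t - 3)/(t - 8)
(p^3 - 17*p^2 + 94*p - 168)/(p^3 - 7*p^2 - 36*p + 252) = (p - 4)/(p + 6)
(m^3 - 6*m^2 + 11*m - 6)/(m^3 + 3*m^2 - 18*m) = (m^2 - 3*m + 2)/(m*(m + 6))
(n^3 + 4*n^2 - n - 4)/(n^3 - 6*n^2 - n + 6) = (n + 4)/(n - 6)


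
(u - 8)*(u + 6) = u^2 - 2*u - 48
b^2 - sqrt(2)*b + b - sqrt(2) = (b + 1)*(b - sqrt(2))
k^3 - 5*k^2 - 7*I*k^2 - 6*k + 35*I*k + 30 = (k - 5)*(k - 6*I)*(k - I)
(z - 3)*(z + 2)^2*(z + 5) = z^4 + 6*z^3 - 3*z^2 - 52*z - 60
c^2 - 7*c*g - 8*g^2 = (c - 8*g)*(c + g)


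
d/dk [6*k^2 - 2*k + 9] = 12*k - 2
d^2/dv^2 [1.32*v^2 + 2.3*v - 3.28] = 2.64000000000000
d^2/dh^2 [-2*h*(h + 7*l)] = -4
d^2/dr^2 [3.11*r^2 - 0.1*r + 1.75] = 6.22000000000000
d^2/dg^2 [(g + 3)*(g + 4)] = 2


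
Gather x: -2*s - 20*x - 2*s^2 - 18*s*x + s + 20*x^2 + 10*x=-2*s^2 - s + 20*x^2 + x*(-18*s - 10)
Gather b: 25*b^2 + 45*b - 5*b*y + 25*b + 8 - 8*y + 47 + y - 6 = 25*b^2 + b*(70 - 5*y) - 7*y + 49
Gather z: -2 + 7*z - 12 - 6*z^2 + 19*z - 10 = -6*z^2 + 26*z - 24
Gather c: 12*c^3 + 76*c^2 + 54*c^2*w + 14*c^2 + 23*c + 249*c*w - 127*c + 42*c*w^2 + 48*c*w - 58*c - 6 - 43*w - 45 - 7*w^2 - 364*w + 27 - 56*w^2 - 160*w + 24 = 12*c^3 + c^2*(54*w + 90) + c*(42*w^2 + 297*w - 162) - 63*w^2 - 567*w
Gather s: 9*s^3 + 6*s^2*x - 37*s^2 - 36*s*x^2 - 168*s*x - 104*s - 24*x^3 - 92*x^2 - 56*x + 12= 9*s^3 + s^2*(6*x - 37) + s*(-36*x^2 - 168*x - 104) - 24*x^3 - 92*x^2 - 56*x + 12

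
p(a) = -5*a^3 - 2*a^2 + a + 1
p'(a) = -15*a^2 - 4*a + 1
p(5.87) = -1073.35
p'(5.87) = -539.33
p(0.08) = 1.06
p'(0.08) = 0.58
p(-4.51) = 414.48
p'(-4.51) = -286.06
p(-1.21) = 5.72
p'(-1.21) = -16.12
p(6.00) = -1145.00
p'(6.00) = -563.00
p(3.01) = -150.46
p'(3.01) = -146.94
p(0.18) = 1.09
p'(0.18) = -0.21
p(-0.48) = 0.61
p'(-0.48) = -0.54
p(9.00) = -3797.00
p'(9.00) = -1250.00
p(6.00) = -1145.00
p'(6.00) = -563.00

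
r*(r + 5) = r^2 + 5*r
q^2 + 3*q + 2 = (q + 1)*(q + 2)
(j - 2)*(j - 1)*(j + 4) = j^3 + j^2 - 10*j + 8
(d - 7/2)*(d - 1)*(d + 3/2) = d^3 - 3*d^2 - 13*d/4 + 21/4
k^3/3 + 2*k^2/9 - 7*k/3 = k*(k/3 + 1)*(k - 7/3)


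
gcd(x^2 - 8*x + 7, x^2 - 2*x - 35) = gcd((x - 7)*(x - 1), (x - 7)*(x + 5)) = x - 7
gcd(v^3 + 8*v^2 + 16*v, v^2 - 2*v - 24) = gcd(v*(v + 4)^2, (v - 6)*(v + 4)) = v + 4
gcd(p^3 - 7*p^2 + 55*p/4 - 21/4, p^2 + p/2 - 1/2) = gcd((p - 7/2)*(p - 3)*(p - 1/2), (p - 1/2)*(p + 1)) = p - 1/2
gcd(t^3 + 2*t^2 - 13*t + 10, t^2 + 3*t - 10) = t^2 + 3*t - 10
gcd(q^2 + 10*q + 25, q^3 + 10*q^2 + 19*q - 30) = q + 5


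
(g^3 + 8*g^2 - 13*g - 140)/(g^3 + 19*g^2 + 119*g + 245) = (g - 4)/(g + 7)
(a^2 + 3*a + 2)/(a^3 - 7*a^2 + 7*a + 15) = (a + 2)/(a^2 - 8*a + 15)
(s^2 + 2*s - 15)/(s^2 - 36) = (s^2 + 2*s - 15)/(s^2 - 36)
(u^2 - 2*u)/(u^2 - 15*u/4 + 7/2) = 4*u/(4*u - 7)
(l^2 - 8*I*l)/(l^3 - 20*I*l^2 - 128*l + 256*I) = l/(l^2 - 12*I*l - 32)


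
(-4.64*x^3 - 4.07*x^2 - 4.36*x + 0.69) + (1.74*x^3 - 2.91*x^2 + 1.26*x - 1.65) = -2.9*x^3 - 6.98*x^2 - 3.1*x - 0.96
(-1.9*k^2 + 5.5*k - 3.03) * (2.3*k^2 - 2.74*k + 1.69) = -4.37*k^4 + 17.856*k^3 - 25.25*k^2 + 17.5972*k - 5.1207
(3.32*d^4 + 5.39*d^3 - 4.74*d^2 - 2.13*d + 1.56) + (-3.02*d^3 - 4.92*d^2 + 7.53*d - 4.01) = 3.32*d^4 + 2.37*d^3 - 9.66*d^2 + 5.4*d - 2.45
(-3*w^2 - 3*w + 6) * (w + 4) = -3*w^3 - 15*w^2 - 6*w + 24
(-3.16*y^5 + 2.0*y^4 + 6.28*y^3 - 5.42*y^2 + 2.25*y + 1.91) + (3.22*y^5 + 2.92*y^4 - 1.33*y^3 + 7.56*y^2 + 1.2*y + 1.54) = 0.0600000000000001*y^5 + 4.92*y^4 + 4.95*y^3 + 2.14*y^2 + 3.45*y + 3.45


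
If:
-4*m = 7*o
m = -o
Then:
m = 0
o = 0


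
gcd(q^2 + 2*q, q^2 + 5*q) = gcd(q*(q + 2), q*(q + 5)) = q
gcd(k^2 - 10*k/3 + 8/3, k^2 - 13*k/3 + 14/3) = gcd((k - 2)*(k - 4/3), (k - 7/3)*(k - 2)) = k - 2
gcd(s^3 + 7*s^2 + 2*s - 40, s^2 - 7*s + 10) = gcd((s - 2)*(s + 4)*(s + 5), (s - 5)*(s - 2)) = s - 2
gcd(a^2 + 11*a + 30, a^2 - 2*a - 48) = a + 6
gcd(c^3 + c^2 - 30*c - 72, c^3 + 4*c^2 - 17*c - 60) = c + 3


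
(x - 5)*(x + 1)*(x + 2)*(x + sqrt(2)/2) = x^4 - 2*x^3 + sqrt(2)*x^3/2 - 13*x^2 - sqrt(2)*x^2 - 10*x - 13*sqrt(2)*x/2 - 5*sqrt(2)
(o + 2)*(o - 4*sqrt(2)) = o^2 - 4*sqrt(2)*o + 2*o - 8*sqrt(2)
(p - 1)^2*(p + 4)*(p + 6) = p^4 + 8*p^3 + 5*p^2 - 38*p + 24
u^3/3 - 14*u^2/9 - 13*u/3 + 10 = (u/3 + 1)*(u - 6)*(u - 5/3)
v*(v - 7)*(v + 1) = v^3 - 6*v^2 - 7*v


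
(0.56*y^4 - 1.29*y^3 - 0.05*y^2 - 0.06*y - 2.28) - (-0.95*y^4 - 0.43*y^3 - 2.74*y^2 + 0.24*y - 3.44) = 1.51*y^4 - 0.86*y^3 + 2.69*y^2 - 0.3*y + 1.16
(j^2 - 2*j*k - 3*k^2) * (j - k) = j^3 - 3*j^2*k - j*k^2 + 3*k^3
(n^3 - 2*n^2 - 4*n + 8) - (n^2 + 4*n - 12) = n^3 - 3*n^2 - 8*n + 20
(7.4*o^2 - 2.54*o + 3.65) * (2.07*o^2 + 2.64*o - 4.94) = 15.318*o^4 + 14.2782*o^3 - 35.7061*o^2 + 22.1836*o - 18.031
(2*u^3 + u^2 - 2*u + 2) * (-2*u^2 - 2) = -4*u^5 - 2*u^4 - 6*u^2 + 4*u - 4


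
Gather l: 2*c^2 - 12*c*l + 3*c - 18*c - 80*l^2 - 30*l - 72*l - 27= 2*c^2 - 15*c - 80*l^2 + l*(-12*c - 102) - 27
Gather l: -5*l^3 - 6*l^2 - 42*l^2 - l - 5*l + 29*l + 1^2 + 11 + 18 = -5*l^3 - 48*l^2 + 23*l + 30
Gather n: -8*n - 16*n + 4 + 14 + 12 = 30 - 24*n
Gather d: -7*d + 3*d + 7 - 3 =4 - 4*d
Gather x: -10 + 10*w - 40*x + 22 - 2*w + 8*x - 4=8*w - 32*x + 8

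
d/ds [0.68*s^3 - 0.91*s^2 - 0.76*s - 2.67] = 2.04*s^2 - 1.82*s - 0.76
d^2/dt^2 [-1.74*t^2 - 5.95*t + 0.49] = -3.48000000000000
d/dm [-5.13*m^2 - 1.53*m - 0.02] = -10.26*m - 1.53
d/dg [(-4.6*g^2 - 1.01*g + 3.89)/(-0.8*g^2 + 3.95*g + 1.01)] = (-18.978*g^2 - 3.068*g - 16.3856)/(0.64*g^4 - 6.32*g^3 + 13.9865*g^2 + 7.979*g + 1.0201)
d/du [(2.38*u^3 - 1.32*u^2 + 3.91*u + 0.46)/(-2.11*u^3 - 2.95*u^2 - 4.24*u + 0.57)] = (1.77635683940025e-15*u^5 - 9.8062*u^4 - 3.6822*u^3 + 24.1129*u^2 + 1.2092*u + 4.1791)/(4.4521*u^6 + 12.449*u^5 + 26.5953*u^4 + 22.6106*u^3 + 14.6146*u^2 - 4.8336*u + 0.3249)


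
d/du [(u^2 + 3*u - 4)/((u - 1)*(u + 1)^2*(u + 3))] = (-2*u^2 - 15*u - 25)/(u^5 + 9*u^4 + 30*u^3 + 46*u^2 + 33*u + 9)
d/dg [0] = 0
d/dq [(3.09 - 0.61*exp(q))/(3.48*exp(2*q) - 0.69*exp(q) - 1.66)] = (2.1228*exp(2*q) - 21.5064*exp(q) + 3.1447)*exp(q)/(12.1104*exp(4*q) - 4.8024*exp(3*q) - 11.0775*exp(2*q) + 2.2908*exp(q) + 2.7556)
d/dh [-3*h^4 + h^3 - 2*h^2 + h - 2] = -12*h^3 + 3*h^2 - 4*h + 1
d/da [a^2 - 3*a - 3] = 2*a - 3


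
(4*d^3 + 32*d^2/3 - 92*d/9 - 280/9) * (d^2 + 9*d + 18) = 4*d^5 + 140*d^4/3 + 1420*d^3/9 + 620*d^2/9 - 464*d - 560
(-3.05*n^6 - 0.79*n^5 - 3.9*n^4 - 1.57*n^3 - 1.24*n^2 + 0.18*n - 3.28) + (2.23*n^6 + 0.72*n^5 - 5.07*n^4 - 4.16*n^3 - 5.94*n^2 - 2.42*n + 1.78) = -0.82*n^6 - 0.0700000000000001*n^5 - 8.97*n^4 - 5.73*n^3 - 7.18*n^2 - 2.24*n - 1.5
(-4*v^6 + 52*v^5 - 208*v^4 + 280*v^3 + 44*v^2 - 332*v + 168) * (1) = -4*v^6 + 52*v^5 - 208*v^4 + 280*v^3 + 44*v^2 - 332*v + 168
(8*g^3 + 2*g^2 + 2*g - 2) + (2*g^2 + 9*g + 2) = 8*g^3 + 4*g^2 + 11*g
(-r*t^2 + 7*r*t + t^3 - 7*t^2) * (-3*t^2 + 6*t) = 3*r*t^4 - 27*r*t^3 + 42*r*t^2 - 3*t^5 + 27*t^4 - 42*t^3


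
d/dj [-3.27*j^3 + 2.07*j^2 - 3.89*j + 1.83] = -9.81*j^2 + 4.14*j - 3.89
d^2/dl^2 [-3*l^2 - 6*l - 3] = -6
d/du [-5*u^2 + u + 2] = 1 - 10*u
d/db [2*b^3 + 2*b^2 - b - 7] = 6*b^2 + 4*b - 1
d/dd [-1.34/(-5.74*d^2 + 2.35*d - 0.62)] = (3.149 - 15.3832*d)/(5.74*d^2 - 2.35*d + 0.62)^2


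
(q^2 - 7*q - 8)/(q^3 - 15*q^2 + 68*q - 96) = (q + 1)/(q^2 - 7*q + 12)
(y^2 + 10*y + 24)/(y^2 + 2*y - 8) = (y + 6)/(y - 2)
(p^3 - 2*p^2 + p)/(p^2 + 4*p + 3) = p*(p^2 - 2*p + 1)/(p^2 + 4*p + 3)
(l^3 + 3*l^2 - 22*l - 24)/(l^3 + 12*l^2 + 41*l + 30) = (l - 4)/(l + 5)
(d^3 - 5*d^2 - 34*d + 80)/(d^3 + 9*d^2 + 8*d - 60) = (d - 8)/(d + 6)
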